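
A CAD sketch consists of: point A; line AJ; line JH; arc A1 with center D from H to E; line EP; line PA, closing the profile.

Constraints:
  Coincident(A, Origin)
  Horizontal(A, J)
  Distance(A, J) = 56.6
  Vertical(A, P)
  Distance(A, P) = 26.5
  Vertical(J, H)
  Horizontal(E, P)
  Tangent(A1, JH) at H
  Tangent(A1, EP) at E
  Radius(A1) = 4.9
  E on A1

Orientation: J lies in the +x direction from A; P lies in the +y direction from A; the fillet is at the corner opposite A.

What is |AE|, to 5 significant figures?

58.096

A is at the origin; A and J share the same y with |AJ| = 56.6 and J on the +x side, so J = (56.600, 0.0000). AP is vertical with |AP| = 26.5 and P on the +y side, so P = (0.0000, 26.500). The virtual corner opposite A is at (56.600, 26.500). A1 meets JH tangentially, so DH is at right angles to JH and the tangent condition forces DE to be normal to EP, with radius 4.9, so the center D sits 4.9 in from both sides at D = (51.700, 21.600). That places the tangent points at H = (56.600, 21.600) on JH and E = (51.700, 26.500) on EP. Then |AE| = |E − A| = 58.096.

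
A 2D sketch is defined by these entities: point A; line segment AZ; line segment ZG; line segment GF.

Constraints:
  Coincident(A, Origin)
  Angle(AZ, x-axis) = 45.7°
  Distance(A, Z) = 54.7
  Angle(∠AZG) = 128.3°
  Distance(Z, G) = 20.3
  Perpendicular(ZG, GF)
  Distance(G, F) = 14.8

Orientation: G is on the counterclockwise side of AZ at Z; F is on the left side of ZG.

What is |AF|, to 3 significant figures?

61.1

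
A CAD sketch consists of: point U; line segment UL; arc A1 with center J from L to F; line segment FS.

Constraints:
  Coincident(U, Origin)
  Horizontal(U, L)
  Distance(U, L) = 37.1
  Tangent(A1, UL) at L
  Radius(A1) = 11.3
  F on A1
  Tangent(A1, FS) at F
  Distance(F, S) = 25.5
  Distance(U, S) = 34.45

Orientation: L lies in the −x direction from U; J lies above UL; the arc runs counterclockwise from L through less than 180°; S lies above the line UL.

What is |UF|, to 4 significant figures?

27.59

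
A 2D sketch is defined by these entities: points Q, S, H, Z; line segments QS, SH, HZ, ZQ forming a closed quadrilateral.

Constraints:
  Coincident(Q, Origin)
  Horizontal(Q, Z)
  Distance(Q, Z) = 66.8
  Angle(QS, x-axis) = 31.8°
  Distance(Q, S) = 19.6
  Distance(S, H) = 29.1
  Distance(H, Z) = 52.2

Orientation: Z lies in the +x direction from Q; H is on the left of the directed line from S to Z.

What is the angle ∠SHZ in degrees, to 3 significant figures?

71.8°

Checks: Q.y = 0.00, Z.y = 0.00 ✓; |SH| = 29.10 ✓; |HZ| = 52.20 ✓.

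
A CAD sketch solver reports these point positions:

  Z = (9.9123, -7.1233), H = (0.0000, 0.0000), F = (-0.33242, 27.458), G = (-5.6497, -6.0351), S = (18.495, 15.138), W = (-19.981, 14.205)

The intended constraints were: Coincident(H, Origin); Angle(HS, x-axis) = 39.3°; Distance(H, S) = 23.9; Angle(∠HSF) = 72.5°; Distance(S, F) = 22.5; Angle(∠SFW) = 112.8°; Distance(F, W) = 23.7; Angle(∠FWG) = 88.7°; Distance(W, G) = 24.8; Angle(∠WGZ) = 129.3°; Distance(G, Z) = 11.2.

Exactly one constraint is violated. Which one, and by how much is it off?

Distance(G, Z) = 11.2 — off by 4.40.

H = (0.00, 0.00) ✓; HS at 39.30° ✓; |HS| = 23.90 ✓; ∠HSF = 72.50° ✓; |SF| = 22.50 ✓; ∠SFW = 112.8° ✓; |FW| = 23.70 ✓; ∠FWG = 88.70° ✓; |WG| = 24.80 ✓; ∠WGZ = 129.3° ✓; |GZ| = 15.60 ✗.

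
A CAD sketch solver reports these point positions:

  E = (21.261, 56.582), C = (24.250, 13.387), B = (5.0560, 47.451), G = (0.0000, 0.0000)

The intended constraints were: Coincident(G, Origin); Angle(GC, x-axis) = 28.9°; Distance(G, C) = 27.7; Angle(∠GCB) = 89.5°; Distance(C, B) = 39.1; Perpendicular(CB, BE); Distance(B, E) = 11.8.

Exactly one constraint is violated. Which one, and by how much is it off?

Distance(B, E) = 11.8 — off by 6.80.

G = (0.00, 0.00) ✓; GC at 28.90° ✓; |GC| = 27.70 ✓; ∠GCB = 89.50° ✓; |CB| = 39.10 ✓; ∠(CB, BE) = 90.00° ✓; |BE| = 18.60 ✗.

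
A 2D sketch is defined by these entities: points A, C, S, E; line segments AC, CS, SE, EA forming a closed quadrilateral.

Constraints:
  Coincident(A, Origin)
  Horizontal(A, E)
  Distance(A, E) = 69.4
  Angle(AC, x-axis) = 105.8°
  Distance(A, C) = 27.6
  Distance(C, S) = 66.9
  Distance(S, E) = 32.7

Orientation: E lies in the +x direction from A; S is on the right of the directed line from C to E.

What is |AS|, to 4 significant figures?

45.97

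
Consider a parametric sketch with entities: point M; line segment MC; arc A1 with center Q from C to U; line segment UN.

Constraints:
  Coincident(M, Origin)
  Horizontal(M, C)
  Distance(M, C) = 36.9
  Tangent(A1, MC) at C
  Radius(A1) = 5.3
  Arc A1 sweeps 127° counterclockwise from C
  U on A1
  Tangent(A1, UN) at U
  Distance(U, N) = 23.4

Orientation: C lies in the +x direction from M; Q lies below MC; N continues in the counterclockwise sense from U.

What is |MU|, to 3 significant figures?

33.8

The tangent condition forces QC to be normal to MC, so Q = C + (0, -5.3) = (36.9, -5.30). On A1, C sits at bearing 90° from Q; a 127° counterclockwise sweep puts U at bearing 217°, so U = Q + 5.3·(cos 217°, sin 217°) = (32.7, -8.49). Then |MU| = |U − M| = 33.8.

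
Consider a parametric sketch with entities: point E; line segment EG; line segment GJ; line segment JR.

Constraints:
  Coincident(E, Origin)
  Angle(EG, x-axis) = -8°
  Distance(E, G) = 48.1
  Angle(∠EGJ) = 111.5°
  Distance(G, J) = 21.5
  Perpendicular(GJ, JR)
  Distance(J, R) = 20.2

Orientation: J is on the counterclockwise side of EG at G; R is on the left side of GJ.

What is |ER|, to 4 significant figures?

46.19

E is at the origin; EG runs at -8.0° with length 48.1, so G = 48.1·(cos -8.0°, sin -8.0°) = (47.63, -6.694). ∠EGJ = 111.5°, so GJ runs at -8.0° + (180° − 111.5°) = 60.50° from the x-axis; with |GJ| = 21.5, J = G + 21.5·(cos 60.50°, sin 60.50°) = (58.22, 12.02). The perpendicularity gives JR at right angles to GJ; with |JR| = 20.2 on the left of GJ, R = J + 20.2·(-0.8704, 0.4924) = (40.64, 21.97). Then |ER| = |R − E| = 46.19.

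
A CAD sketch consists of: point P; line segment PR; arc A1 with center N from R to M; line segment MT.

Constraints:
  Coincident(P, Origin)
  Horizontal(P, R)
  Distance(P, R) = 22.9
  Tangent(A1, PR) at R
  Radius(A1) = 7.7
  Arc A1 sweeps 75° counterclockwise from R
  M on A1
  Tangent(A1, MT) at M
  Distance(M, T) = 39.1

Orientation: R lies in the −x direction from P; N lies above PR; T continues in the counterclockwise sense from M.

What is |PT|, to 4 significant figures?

43.80

P is at the origin; P and R share the same y with |PR| = 22.9 and R on the −x side, so R = (-22.90, 0.000). A1 meets PR tangentially, so NR is at right angles to PR, so N = R + (0, 7.7) = (-22.90, 7.700). On A1, R sits at bearing -90° from N; a 75° counterclockwise sweep puts M at bearing -15°, so M = N + 7.7·(cos -15°, sin -15°) = (-15.46, 5.707). Tangency of A1 to MT means the radius NM is perpendicular to MT, so MT runs along (−sin -15°, cos -15°); with |MT| = 39.1, T = (-5.343, 43.47). Then |PT| = |T − P| = 43.80.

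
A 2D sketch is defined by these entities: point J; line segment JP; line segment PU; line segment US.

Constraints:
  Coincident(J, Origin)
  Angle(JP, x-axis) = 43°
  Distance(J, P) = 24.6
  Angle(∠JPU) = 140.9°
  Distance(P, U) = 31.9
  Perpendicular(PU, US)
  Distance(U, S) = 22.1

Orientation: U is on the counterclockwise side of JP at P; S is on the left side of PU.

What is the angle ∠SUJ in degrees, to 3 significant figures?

73.1°

J is at the origin; JP runs at 43.0° with length 24.6, so P = 24.6·(cos 43.0°, sin 43.0°) = (18.0, 16.8). ∠JPU = 140.9°, so PU runs at 43.0° + (180° − 140.9°) = 82.1° from the x-axis; with |PU| = 31.9, U = P + 31.9·(cos 82.1°, sin 82.1°) = (22.4, 48.4). PU ⟂ US; with |US| = 22.1 on the left of PU, S = U + 22.1·(-0.991, 0.137) = (0.486, 51.4). Then cos ∠SUJ = US·UJ / (|US||UJ|), giving 73.1°.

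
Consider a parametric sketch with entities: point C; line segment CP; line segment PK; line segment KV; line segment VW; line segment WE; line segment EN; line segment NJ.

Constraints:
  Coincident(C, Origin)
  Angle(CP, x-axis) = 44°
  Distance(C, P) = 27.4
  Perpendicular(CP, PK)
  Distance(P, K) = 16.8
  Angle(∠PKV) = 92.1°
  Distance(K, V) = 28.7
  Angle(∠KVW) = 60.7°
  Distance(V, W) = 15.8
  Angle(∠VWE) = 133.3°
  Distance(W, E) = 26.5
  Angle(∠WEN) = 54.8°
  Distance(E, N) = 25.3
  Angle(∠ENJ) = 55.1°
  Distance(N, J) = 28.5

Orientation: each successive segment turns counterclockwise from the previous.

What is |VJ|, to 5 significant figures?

21.930

C is at the origin; CP runs at 44.0° with length 27.4, so P = (19.710, 19.034). The perpendicularity gives PK at right angles to CP, so PK runs at 134.00°; with |PK| = 16.8, K = (8.0396, 31.119). ∠PKV = 92.1° gives KV at -138.10° from the x-axis; with |KV| = 28.7, V = (-13.322, 11.952). ∠KVW = 60.7° gives VW at -18.800° from the x-axis; with |VW| = 15.8, W = (1.6350, 6.8600). ∠VWE = 133.3° gives WE at 27.900° from the x-axis; with |WE| = 26.5, E = (25.055, 19.260). ∠WEN = 54.8° gives EN at 153.10° from the x-axis; with |EN| = 25.3, N = (2.4923, 30.707). ∠ENJ = 55.1° gives NJ at -82.000° from the x-axis; with |NJ| = 28.5, J = (6.4587, 2.4841). Then |VJ| = |J − V| = 21.930.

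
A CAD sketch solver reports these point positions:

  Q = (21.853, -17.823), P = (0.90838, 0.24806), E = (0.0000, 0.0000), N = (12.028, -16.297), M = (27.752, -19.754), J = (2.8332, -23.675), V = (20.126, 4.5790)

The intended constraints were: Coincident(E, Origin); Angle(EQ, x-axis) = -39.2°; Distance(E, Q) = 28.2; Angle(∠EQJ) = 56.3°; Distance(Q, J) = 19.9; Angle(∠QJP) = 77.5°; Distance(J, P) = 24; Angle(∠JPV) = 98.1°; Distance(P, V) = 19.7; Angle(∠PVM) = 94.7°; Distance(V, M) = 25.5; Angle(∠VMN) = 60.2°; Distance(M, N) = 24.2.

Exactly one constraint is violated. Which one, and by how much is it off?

Distance(M, N) = 24.2 — off by 8.10.

E = (0.00, 0.00) ✓; EQ at -39.20° ✓; |EQ| = 28.20 ✓; ∠EQJ = 56.30° ✓; |QJ| = 19.90 ✓; ∠QJP = 77.50° ✓; |JP| = 24.00 ✓; ∠JPV = 98.10° ✓; |PV| = 19.70 ✓; ∠PVM = 94.70° ✓; |VM| = 25.50 ✓; ∠VMN = 60.20° ✓; |MN| = 16.10 ✗.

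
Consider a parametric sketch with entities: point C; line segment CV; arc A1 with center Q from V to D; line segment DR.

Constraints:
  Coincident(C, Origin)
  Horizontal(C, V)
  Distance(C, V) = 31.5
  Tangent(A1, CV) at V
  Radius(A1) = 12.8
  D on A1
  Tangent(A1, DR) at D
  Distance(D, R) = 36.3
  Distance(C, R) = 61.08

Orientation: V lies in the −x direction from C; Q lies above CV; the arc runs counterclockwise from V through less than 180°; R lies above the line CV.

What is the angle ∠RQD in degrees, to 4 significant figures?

70.58°

Checks: |CV| = 31.50 ✓; |QV| = 12.80 ✓; |QD| = 12.80 ✓; ∠(QD, DR) = 90.00° ✓; |DR| = 36.30 ✓; |CR| = 61.08 ✓.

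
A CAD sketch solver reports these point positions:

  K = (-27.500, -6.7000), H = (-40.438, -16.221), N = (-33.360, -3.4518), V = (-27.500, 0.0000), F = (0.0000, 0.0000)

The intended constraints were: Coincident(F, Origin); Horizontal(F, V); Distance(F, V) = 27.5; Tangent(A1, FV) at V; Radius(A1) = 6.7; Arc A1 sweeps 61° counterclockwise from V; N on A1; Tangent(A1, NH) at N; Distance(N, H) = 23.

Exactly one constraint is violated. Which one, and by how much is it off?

Distance(N, H) = 23 — off by 8.40.

F = (0.00, 0.00) ✓; F.y = 0.00, V.y = 0.00 ✓; |FV| = 27.50 ✓; ∠(KV, VF) = 90.00° ✓; |KV| = 6.700 ✓; bearing(K→N) − bearing(K→V) = 61.00° ✓; |KN| = 6.700 ✓; ∠(KN, NH) = 90.00° ✓; |NH| = 14.60 ✗.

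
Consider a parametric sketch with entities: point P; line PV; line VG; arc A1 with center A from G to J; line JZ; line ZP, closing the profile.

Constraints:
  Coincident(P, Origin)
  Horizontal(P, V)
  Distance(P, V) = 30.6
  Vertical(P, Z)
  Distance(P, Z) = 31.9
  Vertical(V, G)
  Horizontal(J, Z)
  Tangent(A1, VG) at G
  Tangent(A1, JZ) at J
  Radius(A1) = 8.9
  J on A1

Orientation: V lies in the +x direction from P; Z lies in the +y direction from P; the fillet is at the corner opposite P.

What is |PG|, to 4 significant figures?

38.28

P is at the origin; P and V share the same y with |PV| = 30.6 and V on the +x side, so V = (30.60, 0.000). P and Z share the same x with |PZ| = 31.9 and Z on the +y side, so Z = (0.000, 31.90). The virtual corner opposite P is at (30.60, 31.90). A1 meets VG tangentially, so AG is at right angles to VG and the tangent condition forces AJ to be normal to JZ, with radius 8.9, so the center A sits 8.9 in from both sides at A = (21.70, 23.00). That places the tangent points at G = (30.60, 23.00) on VG and J = (21.70, 31.90) on JZ. Then |PG| = |G − P| = 38.28.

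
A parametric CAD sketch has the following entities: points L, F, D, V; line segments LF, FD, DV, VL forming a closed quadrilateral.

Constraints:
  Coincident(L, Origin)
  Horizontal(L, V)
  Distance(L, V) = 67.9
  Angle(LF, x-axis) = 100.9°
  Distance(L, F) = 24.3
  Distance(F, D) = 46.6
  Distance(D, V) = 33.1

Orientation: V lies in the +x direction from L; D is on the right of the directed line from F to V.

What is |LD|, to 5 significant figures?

34.830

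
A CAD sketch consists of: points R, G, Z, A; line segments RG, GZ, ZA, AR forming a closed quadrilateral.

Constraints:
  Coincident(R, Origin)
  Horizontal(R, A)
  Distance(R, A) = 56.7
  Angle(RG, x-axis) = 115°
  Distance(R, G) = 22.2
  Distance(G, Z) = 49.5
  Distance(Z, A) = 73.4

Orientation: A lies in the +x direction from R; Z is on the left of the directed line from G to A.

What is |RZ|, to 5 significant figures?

64.220

R is at the origin; RA is horizontal with |RA| = 56.7 and A in +x, so A = (56.7, 0). RG runs at 115.0° with |RG| = 22.2, so G = (-9.3821, 20.120). Z is determined by |GZ| = 49.5 and |ZA| = 73.4 together: it lies at the intersection of circle(G, 49.5) and circle(A, 73.4). With |GA| = 69.077, the foot of the radical line on GA is 13.278 from G and the perpendicular offset is √(49.5² − 13.278²) = 47.686. Taking the left-of-GA solution: Z = (17.209, 61.871).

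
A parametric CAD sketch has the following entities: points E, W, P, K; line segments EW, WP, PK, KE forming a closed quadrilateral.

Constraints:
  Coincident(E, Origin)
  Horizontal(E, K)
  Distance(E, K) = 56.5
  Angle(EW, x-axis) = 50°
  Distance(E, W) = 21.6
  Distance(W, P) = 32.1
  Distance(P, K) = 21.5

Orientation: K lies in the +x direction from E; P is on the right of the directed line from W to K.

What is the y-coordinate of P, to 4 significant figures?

-6.663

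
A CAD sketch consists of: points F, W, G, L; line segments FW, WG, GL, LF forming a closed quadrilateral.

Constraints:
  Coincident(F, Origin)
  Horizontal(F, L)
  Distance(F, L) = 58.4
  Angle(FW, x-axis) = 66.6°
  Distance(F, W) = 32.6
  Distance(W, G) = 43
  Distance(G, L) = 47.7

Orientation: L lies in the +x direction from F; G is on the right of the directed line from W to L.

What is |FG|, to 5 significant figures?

18.111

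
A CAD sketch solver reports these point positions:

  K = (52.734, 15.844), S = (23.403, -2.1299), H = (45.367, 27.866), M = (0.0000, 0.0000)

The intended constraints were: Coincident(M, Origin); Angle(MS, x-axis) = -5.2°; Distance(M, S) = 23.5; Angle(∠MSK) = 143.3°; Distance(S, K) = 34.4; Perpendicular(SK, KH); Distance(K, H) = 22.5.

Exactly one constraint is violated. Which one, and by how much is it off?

Distance(K, H) = 22.5 — off by 8.40.

M = (0.00, 0.00) ✓; MS at -5.200° ✓; |MS| = 23.50 ✓; ∠MSK = 143.3° ✓; |SK| = 34.40 ✓; ∠(SK, KH) = 90.00° ✓; |KH| = 14.10 ✗.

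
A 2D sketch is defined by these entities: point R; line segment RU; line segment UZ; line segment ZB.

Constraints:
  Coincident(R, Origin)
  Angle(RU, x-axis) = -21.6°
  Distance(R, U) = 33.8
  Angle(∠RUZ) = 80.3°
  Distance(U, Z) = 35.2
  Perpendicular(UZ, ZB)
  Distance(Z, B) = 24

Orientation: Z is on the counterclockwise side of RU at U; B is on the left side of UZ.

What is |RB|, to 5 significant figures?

30.941

∠RUZ = 80.3°, so UZ runs at -21.6° + (180° − 80.3°) = 78.100° from the x-axis; with |UZ| = 35.2, Z = U + 35.2·(cos 78.100°, sin 78.100°) = (38.685, 22.001). UZ ⟂ ZB; with |ZB| = 24.0 on the left of UZ, B = Z + 24.0·(-0.97851, 0.20620) = (15.201, 26.950). Then |RB| = |B − R| = 30.941.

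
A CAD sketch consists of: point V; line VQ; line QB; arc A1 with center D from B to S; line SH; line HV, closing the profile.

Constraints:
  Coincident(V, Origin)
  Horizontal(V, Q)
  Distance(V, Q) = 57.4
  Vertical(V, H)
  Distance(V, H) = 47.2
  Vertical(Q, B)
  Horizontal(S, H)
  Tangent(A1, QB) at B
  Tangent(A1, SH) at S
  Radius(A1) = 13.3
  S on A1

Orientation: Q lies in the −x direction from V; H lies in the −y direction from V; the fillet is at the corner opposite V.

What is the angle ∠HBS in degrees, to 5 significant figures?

31.954°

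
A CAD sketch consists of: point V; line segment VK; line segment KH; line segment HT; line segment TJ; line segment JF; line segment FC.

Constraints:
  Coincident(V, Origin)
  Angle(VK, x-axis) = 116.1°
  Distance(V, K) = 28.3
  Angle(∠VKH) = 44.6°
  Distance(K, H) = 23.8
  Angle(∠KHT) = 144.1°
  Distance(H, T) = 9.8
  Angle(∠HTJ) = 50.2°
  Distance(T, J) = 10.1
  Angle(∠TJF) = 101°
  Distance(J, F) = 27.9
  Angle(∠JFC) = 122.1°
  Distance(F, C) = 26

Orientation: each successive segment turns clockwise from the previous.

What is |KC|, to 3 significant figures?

45.7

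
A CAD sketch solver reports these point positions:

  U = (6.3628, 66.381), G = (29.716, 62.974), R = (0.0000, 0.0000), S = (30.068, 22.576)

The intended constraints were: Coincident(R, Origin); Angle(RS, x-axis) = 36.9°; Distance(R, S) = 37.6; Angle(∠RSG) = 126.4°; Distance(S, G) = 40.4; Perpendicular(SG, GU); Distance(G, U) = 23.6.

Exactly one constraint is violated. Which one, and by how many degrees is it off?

Perpendicular(SG, GU) — off by 8.80°.

R = (0.00, 0.00) ✓; RS at 36.90° ✓; |RS| = 37.60 ✓; ∠RSG = 126.4° ✓; |SG| = 40.40 ✓; ∠(SG, GU) = 81.20° ✗; |GU| = 23.60 ✓.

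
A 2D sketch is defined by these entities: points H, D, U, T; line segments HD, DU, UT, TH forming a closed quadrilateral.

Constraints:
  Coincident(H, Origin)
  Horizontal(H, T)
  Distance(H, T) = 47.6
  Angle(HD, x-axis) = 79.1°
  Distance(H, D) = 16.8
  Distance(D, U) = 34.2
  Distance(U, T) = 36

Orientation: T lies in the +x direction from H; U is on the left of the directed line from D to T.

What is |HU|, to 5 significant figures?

46.753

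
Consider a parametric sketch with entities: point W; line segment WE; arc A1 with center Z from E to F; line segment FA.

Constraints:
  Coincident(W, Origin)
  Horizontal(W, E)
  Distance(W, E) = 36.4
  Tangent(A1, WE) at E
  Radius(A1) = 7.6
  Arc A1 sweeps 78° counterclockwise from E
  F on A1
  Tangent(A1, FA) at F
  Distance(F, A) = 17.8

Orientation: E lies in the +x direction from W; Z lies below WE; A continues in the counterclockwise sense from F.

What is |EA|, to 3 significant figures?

25.9

On A1, E sits at bearing 90° from Z; a 78° counterclockwise sweep puts F at bearing 168°, so F = Z + 7.6·(cos 168°, sin 168°) = (29.0, -6.02). Tangency of A1 to FA means the radius ZF is perpendicular to FA, so FA runs along (−sin 168°, cos 168°); with |FA| = 17.8, A = (25.3, -23.4). Then |EA| = |A − E| = 25.9.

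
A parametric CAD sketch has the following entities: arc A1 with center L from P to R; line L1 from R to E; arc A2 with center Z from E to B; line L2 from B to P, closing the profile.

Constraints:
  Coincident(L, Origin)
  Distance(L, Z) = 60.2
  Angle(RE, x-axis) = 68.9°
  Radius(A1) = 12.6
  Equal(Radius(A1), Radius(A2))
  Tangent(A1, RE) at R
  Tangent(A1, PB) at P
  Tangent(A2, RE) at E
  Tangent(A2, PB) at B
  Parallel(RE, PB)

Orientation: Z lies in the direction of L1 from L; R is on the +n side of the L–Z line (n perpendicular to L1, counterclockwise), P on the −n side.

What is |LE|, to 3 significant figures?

61.5

The slot axis is L1's direction at 68.9°, so u = (cos 68.9°, sin 68.9°) = (0.360, 0.933) and n = (−sin 68.9°, cos 68.9°) = (-0.933, 0.360). L is at the origin and Z lies 60.2 along u from L, so Z = 60.2·u = (21.7, 56.2). Tangency of A1 to both parallel lines with radius 12.6 puts R and P at L ± 12.6·n: R = (-11.8, 4.54), P = (11.8, -4.54). Equal radii place E and B the same way about Z: E = Z + 12.6·n = (9.92, 60.7), B = Z − 12.6·n = (33.4, 51.6). Then |LE| = |E − L| = 61.5.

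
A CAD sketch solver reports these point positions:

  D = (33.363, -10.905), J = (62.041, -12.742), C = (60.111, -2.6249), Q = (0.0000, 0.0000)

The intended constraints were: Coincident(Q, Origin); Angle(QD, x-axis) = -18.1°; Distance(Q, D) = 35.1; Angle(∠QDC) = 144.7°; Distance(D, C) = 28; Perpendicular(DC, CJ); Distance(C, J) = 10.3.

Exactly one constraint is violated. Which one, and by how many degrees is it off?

Perpendicular(DC, CJ) — off by 6.40°.

Q = (0.00, 0.00) ✓; QD at -18.10° ✓; |QD| = 35.10 ✓; ∠QDC = 144.7° ✓; |DC| = 28.00 ✓; ∠(DC, CJ) = 96.40° ✗; |CJ| = 10.30 ✓.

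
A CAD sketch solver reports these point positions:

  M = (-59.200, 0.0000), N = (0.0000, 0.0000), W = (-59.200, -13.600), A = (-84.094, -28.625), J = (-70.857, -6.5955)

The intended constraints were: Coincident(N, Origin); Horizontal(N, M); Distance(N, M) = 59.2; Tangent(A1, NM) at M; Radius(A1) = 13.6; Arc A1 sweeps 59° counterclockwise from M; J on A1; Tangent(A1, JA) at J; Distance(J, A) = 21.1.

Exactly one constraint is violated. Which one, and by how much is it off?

Distance(J, A) = 21.1 — off by 4.60.

N = (0.00, 0.00) ✓; N.y = 0.00, M.y = 0.00 ✓; |NM| = 59.20 ✓; ∠(WM, MN) = 90.00° ✓; |WM| = 13.60 ✓; bearing(W→J) − bearing(W→M) = 59.00° ✓; |WJ| = 13.60 ✓; ∠(WJ, JA) = 90.00° ✓; |JA| = 25.70 ✗.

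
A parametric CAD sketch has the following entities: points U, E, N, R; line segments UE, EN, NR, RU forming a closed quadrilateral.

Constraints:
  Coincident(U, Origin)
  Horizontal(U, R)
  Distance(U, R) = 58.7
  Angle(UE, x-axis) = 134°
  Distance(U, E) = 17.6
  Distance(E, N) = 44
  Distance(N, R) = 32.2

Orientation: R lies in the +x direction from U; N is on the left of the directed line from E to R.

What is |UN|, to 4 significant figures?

35.96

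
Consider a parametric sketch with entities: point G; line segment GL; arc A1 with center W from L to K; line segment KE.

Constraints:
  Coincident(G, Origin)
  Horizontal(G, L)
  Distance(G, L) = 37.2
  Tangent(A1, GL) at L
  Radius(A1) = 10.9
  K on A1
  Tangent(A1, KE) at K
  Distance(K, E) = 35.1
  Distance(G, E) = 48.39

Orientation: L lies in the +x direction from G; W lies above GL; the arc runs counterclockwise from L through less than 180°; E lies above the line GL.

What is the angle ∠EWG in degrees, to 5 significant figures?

79.651°

Checks: |WK| = 10.90 ✓; ∠(WK, KE) = 90.00° ✓; |KE| = 35.10 ✓; |GE| = 48.39 ✓.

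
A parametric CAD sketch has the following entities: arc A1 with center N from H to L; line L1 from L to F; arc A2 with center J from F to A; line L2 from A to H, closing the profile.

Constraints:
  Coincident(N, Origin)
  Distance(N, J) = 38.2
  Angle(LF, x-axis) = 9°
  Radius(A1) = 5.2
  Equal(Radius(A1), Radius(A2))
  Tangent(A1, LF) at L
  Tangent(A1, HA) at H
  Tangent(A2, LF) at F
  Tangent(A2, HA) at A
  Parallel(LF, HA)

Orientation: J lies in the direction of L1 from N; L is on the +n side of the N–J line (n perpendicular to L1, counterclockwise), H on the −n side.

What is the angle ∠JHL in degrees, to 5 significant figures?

82.248°

N is at the origin and J lies 38.2 along u from N, so J = 38.2·u = (37.730, 5.9758). Tangency of A1 to both parallel lines with radius 5.2 puts L and H at N ± 5.2·n: L = (-0.81346, 5.1360), H = (0.81346, -5.1360). Then cos ∠JHL = HJ·HL / (|HJ||HL|), giving 82.248°.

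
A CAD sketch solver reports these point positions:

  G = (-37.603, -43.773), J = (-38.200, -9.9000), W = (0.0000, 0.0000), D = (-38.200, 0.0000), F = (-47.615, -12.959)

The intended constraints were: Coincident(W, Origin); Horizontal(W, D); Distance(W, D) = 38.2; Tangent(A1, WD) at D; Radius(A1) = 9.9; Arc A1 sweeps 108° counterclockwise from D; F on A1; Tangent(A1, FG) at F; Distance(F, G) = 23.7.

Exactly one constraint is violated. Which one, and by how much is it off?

Distance(F, G) = 23.7 — off by 8.70.

W = (0.00, 0.00) ✓; W.y = 0.00, D.y = 0.00 ✓; |WD| = 38.20 ✓; ∠(JD, DW) = 90.00° ✓; |JD| = 9.900 ✓; bearing(J→F) − bearing(J→D) = 108.0° ✓; |JF| = 9.899 ✓; ∠(JF, FG) = 90.00° ✓; |FG| = 32.40 ✗.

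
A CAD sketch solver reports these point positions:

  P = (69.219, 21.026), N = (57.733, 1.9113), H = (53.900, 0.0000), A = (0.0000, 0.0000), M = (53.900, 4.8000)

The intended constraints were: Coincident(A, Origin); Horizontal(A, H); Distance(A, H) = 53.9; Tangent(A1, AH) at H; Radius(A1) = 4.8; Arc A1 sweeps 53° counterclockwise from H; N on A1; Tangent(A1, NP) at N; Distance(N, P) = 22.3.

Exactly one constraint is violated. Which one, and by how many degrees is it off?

Tangent(A1, NP) at N — off by 6.00°.

A = (0.00, 0.00) ✓; A.y = 0.00, H.y = 0.00 ✓; |AH| = 53.90 ✓; ∠(MH, HA) = 90.00° ✓; |MH| = 4.800 ✓; bearing(M→N) − bearing(M→H) = 53.00° ✓; |MN| = 4.800 ✓; ∠(MN, NP) = 84.00° ✗; |NP| = 22.30 ✓.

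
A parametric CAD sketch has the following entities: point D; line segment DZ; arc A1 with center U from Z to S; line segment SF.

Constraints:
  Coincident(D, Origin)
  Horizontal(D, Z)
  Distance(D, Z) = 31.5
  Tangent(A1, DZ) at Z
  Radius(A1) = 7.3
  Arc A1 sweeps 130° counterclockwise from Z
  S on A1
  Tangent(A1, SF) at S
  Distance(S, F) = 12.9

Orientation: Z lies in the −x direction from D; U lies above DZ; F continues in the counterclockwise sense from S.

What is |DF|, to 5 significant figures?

40.597

On A1, Z sits at bearing -90° from U; a 130° counterclockwise sweep puts S at bearing 40°, so S = U + 7.3·(cos 40°, sin 40°) = (-25.908, 11.992). A1 meets SF tangentially, so US is at right angles to SF, so SF runs along (−sin 40°, cos 40°); with |SF| = 12.9, F = (-34.200, 21.874). Then |DF| = |F − D| = 40.597.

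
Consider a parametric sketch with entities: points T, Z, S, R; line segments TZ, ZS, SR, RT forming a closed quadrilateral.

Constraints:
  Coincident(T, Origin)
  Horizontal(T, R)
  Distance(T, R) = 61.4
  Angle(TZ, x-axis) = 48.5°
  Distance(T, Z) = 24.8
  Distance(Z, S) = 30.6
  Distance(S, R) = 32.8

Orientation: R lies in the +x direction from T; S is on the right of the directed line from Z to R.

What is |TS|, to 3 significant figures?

31.1

T is at the origin; TR is horizontal with |TR| = 61.4 and R in +x, so R = (61.4, 0). TZ runs at 48.5° with |TZ| = 24.8, so Z = (16.4, 18.6). S is determined by |ZS| = 30.6 and |SR| = 32.8 together: it lies at the intersection of circle(Z, 30.6) and circle(R, 32.8). With |ZR| = 48.7, the foot of the radical line on ZR is 22.9 from Z and the perpendicular offset is √(30.6² − 22.9²) = 20.3. Taking the right-of-ZR solution: S = (29.8, -8.93).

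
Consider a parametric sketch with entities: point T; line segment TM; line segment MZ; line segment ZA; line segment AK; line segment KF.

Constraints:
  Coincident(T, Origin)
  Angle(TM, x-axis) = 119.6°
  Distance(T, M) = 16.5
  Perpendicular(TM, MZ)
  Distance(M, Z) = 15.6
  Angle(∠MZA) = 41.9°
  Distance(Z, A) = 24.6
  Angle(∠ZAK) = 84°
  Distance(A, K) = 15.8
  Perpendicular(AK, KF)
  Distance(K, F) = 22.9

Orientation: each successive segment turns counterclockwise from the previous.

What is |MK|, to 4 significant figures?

12.51

T is at the origin; TM runs at 119.6° with length 16.5, so M = (-8.150, 14.35). The perpendicularity gives MZ at right angles to TM, so MZ runs at -150.4°; with |MZ| = 15.6, Z = (-21.71, 6.641). ∠MZA = 41.9° gives ZA at -12.30° from the x-axis; with |ZA| = 24.6, A = (2.321, 1.401). ∠ZAK = 84.0° gives AK at 83.70° from the x-axis; with |AK| = 15.8, K = (4.055, 17.11). Then |MK| = |K − M| = 12.51.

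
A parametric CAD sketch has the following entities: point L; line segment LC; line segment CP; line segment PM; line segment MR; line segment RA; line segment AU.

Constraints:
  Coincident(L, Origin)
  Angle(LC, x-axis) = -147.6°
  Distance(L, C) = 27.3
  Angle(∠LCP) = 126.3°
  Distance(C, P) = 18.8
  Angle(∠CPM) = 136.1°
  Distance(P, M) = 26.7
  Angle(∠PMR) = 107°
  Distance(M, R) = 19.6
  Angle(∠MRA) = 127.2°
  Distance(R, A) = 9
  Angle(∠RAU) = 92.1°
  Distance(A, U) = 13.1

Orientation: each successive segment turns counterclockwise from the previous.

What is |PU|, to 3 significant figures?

24.8

L is at the origin; LC runs at -147.6° with length 27.3, so C = (-23.1, -14.6). ∠LCP = 126.3° gives CP at -93.9° from the x-axis; with |CP| = 18.8, P = (-24.3, -33.4). ∠CPM = 136.1° gives PM at -50.0° from the x-axis; with |PM| = 26.7, M = (-7.17, -53.8). ∠PMR = 107.0° gives MR at 23.0° from the x-axis; with |MR| = 19.6, R = (10.9, -46.2). ∠MRA = 127.2° gives RA at 75.8° from the x-axis; with |RA| = 9.0, A = (13.1, -37.5). ∠RAU = 92.1° gives AU at 164° from the x-axis; with |AU| = 13.1, U = (0.510, -33.8). Then |PU| = |U − P| = 24.8.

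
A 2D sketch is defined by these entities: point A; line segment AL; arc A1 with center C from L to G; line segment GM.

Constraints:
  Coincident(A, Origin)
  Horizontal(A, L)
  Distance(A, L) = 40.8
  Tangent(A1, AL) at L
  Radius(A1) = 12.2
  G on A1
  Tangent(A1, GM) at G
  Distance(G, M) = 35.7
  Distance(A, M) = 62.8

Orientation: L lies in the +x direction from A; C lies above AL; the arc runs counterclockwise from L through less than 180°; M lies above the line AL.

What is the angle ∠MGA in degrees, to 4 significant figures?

85.21°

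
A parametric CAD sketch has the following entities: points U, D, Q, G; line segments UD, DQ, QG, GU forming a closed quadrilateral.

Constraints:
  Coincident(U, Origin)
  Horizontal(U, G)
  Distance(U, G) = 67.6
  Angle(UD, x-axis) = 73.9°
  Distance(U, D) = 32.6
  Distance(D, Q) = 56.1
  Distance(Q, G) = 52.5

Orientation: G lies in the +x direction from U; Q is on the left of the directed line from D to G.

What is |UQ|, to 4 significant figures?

80.34

Checks: |DQ| = 56.10 ✓; |QG| = 52.50 ✓.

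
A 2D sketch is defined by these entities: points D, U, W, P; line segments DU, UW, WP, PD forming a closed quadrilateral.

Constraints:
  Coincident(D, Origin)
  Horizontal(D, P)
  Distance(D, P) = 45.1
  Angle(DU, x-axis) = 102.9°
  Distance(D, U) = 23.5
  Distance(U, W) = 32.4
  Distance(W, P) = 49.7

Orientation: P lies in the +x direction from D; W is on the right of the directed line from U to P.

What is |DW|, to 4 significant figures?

10.15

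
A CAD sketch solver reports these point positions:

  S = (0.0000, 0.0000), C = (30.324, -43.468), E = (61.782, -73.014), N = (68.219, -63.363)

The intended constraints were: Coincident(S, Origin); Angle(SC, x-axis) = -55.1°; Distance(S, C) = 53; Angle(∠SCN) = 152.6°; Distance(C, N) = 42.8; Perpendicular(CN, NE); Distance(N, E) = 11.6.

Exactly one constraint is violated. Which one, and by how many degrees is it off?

Perpendicular(CN, NE) — off by 6.00°.

S = (0.00, 0.00) ✓; SC at -55.10° ✓; |SC| = 53.00 ✓; ∠SCN = 152.6° ✓; |CN| = 42.80 ✓; ∠(CN, NE) = 96.00° ✗; |NE| = 11.60 ✓.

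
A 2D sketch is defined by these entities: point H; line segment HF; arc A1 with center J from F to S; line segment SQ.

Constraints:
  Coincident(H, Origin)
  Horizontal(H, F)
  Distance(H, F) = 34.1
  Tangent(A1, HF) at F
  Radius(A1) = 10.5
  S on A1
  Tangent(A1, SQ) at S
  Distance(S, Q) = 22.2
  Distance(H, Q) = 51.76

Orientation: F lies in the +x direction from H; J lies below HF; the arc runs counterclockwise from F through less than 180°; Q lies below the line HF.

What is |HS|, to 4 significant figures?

30.46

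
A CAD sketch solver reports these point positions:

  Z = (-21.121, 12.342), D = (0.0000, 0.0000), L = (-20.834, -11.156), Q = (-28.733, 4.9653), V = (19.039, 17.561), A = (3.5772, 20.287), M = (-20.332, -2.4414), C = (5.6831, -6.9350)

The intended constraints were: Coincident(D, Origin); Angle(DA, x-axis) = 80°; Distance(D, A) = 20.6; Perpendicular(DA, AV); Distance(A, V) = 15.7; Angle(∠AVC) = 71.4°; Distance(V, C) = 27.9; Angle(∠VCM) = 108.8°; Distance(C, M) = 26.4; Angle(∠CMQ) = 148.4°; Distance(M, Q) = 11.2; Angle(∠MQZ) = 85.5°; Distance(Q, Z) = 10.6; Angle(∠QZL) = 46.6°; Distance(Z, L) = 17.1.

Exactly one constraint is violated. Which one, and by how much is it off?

Distance(Z, L) = 17.1 — off by 6.40.

D = (0.00, 0.00) ✓; DA at 80.00° ✓; |DA| = 20.60 ✓; ∠(DA, AV) = 90.00° ✓; |AV| = 15.70 ✓; ∠AVC = 71.40° ✓; |VC| = 27.90 ✓; ∠VCM = 108.8° ✓; |CM| = 26.40 ✓; ∠CMQ = 148.4° ✓; |MQ| = 11.20 ✓; ∠MQZ = 85.50° ✓; |QZ| = 10.60 ✓; ∠QZL = 46.60° ✓; |ZL| = 23.50 ✗.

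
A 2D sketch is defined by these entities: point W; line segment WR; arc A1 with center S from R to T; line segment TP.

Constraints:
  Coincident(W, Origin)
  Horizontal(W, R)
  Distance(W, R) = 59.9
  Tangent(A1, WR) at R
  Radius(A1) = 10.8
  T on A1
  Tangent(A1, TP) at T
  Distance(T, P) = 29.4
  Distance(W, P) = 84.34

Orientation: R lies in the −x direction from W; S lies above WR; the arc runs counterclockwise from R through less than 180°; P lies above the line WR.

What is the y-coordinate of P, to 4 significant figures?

38.11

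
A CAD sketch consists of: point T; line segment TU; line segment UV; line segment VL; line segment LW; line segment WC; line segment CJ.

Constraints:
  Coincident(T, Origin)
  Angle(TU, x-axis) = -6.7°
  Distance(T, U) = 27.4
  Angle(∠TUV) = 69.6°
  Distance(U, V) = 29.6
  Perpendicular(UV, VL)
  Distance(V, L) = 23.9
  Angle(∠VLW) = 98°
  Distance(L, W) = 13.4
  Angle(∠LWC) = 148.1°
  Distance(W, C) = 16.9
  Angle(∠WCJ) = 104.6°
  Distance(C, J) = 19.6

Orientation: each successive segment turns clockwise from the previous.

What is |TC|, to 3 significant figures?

11.0

∠VLW = 98.0° gives LW at 70.9° from the x-axis; with |LW| = 13.4, W = (-3.16, -6.00). ∠LWC = 148.1° gives WC at 39.0° from the x-axis; with |WC| = 16.9, C = (9.97, 4.64). Then |TC| = |C − T| = 11.0.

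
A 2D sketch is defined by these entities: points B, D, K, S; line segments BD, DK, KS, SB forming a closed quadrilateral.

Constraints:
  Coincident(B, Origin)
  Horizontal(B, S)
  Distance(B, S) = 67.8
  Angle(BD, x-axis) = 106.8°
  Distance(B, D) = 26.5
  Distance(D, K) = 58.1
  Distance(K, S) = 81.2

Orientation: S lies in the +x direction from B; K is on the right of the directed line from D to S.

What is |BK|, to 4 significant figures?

33.36

B is at the origin; B and S share the same y with |BS| = 67.8 and S in +x, so S = (67.8, 0). BD runs at 106.8° with |BD| = 26.5, so D = (-7.659, 25.37). K is determined by |DK| = 58.1 and |KS| = 81.2 together: it lies at the intersection of circle(D, 58.1) and circle(S, 81.2). With |DS| = 79.61, the foot of the radical line on DS is 19.59 from D and the perpendicular offset is √(58.1² − 19.59²) = 54.70. Taking the right-of-DS solution: K = (-6.516, -32.72).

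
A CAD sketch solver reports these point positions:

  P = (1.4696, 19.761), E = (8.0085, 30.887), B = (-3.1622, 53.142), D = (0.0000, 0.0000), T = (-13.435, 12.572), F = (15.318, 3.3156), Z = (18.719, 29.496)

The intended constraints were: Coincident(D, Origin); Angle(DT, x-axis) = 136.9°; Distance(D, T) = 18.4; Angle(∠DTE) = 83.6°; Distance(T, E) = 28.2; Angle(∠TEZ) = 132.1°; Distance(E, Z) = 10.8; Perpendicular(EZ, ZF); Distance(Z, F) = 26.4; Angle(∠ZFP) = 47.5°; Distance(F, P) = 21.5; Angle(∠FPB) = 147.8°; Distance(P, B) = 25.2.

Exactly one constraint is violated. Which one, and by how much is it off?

Distance(P, B) = 25.2 — off by 8.50.

D = (0.00, 0.00) ✓; DT at 136.9° ✓; |DT| = 18.40 ✓; ∠DTE = 83.60° ✓; |TE| = 28.20 ✓; ∠TEZ = 132.1° ✓; |EZ| = 10.80 ✓; ∠(EZ, ZF) = 90.00° ✓; |ZF| = 26.40 ✓; ∠ZFP = 47.50° ✓; |FP| = 21.50 ✓; ∠FPB = 147.8° ✓; |PB| = 33.70 ✗.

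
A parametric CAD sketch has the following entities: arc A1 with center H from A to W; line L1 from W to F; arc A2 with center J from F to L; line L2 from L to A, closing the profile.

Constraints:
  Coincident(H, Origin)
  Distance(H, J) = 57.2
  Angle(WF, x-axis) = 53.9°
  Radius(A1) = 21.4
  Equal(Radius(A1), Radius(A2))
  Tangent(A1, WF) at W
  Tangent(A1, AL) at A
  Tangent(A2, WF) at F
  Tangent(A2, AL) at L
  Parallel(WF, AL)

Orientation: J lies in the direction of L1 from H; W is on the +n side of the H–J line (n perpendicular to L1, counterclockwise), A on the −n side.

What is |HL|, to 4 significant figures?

61.07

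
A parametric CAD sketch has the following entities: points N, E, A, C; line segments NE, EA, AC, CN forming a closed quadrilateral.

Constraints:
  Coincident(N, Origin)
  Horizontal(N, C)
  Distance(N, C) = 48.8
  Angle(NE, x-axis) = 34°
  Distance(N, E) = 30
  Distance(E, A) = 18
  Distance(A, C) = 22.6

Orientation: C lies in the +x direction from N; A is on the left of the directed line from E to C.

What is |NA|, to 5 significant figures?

47.422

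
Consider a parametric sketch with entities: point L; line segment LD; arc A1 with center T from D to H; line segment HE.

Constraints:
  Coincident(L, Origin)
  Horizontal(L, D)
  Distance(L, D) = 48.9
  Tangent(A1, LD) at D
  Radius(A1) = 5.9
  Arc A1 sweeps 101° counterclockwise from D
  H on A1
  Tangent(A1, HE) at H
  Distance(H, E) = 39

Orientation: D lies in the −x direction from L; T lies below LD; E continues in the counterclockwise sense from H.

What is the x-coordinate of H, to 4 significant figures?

-54.69

L is at the origin; LD is horizontal with |LD| = 48.9 and D on the −x side, so D = (-48.90, 0.000). Since A1 is tangent to LD there, TD ⟂ LD, so T = D + (0, -5.9) = (-48.90, -5.900). On A1, D sits at bearing 90° from T; a 101° counterclockwise sweep puts H at bearing 191°, so H = T + 5.9·(cos 191°, sin 191°) = (-54.69, -7.026). So H.x = -54.69.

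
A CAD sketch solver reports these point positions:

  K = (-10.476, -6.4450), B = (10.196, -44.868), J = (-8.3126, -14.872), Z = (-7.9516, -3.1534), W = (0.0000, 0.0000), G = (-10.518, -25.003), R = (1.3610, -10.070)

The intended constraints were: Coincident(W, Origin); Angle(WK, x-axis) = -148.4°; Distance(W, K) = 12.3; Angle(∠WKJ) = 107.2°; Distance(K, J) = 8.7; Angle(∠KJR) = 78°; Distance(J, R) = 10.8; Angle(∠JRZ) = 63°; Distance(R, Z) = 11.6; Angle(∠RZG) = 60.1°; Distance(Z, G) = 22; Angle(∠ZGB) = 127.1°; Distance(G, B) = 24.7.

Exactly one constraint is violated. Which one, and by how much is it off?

Distance(G, B) = 24.7 — off by 4.00.

W = (0.00, 0.00) ✓; WK at -148.4° ✓; |WK| = 12.30 ✓; ∠WKJ = 107.2° ✓; |KJ| = 8.700 ✓; ∠KJR = 78.00° ✓; |JR| = 10.80 ✓; ∠JRZ = 63.00° ✓; |RZ| = 11.60 ✓; ∠RZG = 60.10° ✓; |ZG| = 22.00 ✓; ∠ZGB = 127.1° ✓; |GB| = 28.70 ✗.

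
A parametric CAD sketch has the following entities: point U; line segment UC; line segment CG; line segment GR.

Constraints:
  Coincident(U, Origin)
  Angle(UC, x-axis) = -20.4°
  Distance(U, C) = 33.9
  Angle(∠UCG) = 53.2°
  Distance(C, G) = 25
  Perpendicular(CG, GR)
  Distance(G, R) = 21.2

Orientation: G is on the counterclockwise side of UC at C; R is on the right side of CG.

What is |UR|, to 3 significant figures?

48.6

U is at the origin; UC runs at -20.4° with length 33.9, so C = 33.9·(cos -20.4°, sin -20.4°) = (31.8, -11.8). ∠UCG = 53.2°, so CG runs at -20.4° + (180° − 53.2°) = 106° from the x-axis; with |CG| = 25.0, G = C + 25.0·(cos 106°, sin 106°) = (24.7, 12.2). The perpendicularity gives GR at right angles to CG; with |GR| = 21.2 on the right of CG, R = G + 21.2·(0.959, 0.282) = (45.1, 18.2). Then |UR| = |R − U| = 48.6.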